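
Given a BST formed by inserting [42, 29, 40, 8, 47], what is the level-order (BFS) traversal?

Tree insertion order: [42, 29, 40, 8, 47]
Tree (level-order array): [42, 29, 47, 8, 40]
BFS from the root, enqueuing left then right child of each popped node:
  queue [42] -> pop 42, enqueue [29, 47], visited so far: [42]
  queue [29, 47] -> pop 29, enqueue [8, 40], visited so far: [42, 29]
  queue [47, 8, 40] -> pop 47, enqueue [none], visited so far: [42, 29, 47]
  queue [8, 40] -> pop 8, enqueue [none], visited so far: [42, 29, 47, 8]
  queue [40] -> pop 40, enqueue [none], visited so far: [42, 29, 47, 8, 40]
Result: [42, 29, 47, 8, 40]


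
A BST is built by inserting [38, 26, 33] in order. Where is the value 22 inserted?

Starting tree (level order): [38, 26, None, None, 33]
Insertion path: 38 -> 26
Result: insert 22 as left child of 26
Final tree (level order): [38, 26, None, 22, 33]


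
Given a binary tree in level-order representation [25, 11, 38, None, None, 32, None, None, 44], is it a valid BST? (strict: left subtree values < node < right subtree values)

Level-order array: [25, 11, 38, None, None, 32, None, None, 44]
Validate using subtree bounds (lo, hi): at each node, require lo < value < hi,
then recurse left with hi=value and right with lo=value.
Preorder trace (stopping at first violation):
  at node 25 with bounds (-inf, +inf): OK
  at node 11 with bounds (-inf, 25): OK
  at node 38 with bounds (25, +inf): OK
  at node 32 with bounds (25, 38): OK
  at node 44 with bounds (32, 38): VIOLATION
Node 44 violates its bound: not (32 < 44 < 38).
Result: Not a valid BST


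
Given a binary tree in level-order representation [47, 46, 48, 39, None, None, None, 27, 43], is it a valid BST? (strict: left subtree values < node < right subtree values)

Level-order array: [47, 46, 48, 39, None, None, None, 27, 43]
Validate using subtree bounds (lo, hi): at each node, require lo < value < hi,
then recurse left with hi=value and right with lo=value.
Preorder trace (stopping at first violation):
  at node 47 with bounds (-inf, +inf): OK
  at node 46 with bounds (-inf, 47): OK
  at node 39 with bounds (-inf, 46): OK
  at node 27 with bounds (-inf, 39): OK
  at node 43 with bounds (39, 46): OK
  at node 48 with bounds (47, +inf): OK
No violation found at any node.
Result: Valid BST


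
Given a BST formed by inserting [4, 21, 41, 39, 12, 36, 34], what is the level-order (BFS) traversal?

Tree insertion order: [4, 21, 41, 39, 12, 36, 34]
Tree (level-order array): [4, None, 21, 12, 41, None, None, 39, None, 36, None, 34]
BFS from the root, enqueuing left then right child of each popped node:
  queue [4] -> pop 4, enqueue [21], visited so far: [4]
  queue [21] -> pop 21, enqueue [12, 41], visited so far: [4, 21]
  queue [12, 41] -> pop 12, enqueue [none], visited so far: [4, 21, 12]
  queue [41] -> pop 41, enqueue [39], visited so far: [4, 21, 12, 41]
  queue [39] -> pop 39, enqueue [36], visited so far: [4, 21, 12, 41, 39]
  queue [36] -> pop 36, enqueue [34], visited so far: [4, 21, 12, 41, 39, 36]
  queue [34] -> pop 34, enqueue [none], visited so far: [4, 21, 12, 41, 39, 36, 34]
Result: [4, 21, 12, 41, 39, 36, 34]


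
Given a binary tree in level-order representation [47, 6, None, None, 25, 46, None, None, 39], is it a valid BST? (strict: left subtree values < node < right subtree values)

Level-order array: [47, 6, None, None, 25, 46, None, None, 39]
Validate using subtree bounds (lo, hi): at each node, require lo < value < hi,
then recurse left with hi=value and right with lo=value.
Preorder trace (stopping at first violation):
  at node 47 with bounds (-inf, +inf): OK
  at node 6 with bounds (-inf, 47): OK
  at node 25 with bounds (6, 47): OK
  at node 46 with bounds (6, 25): VIOLATION
Node 46 violates its bound: not (6 < 46 < 25).
Result: Not a valid BST


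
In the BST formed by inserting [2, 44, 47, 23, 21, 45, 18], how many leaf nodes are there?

Tree built from: [2, 44, 47, 23, 21, 45, 18]
Tree (level-order array): [2, None, 44, 23, 47, 21, None, 45, None, 18]
Rule: A leaf has 0 children.
Per-node child counts:
  node 2: 1 child(ren)
  node 44: 2 child(ren)
  node 23: 1 child(ren)
  node 21: 1 child(ren)
  node 18: 0 child(ren)
  node 47: 1 child(ren)
  node 45: 0 child(ren)
Matching nodes: [18, 45]
Count of leaf nodes: 2


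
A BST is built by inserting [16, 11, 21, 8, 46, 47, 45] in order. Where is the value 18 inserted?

Starting tree (level order): [16, 11, 21, 8, None, None, 46, None, None, 45, 47]
Insertion path: 16 -> 21
Result: insert 18 as left child of 21
Final tree (level order): [16, 11, 21, 8, None, 18, 46, None, None, None, None, 45, 47]


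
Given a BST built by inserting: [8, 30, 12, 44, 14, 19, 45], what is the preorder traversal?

Tree insertion order: [8, 30, 12, 44, 14, 19, 45]
Tree (level-order array): [8, None, 30, 12, 44, None, 14, None, 45, None, 19]
Preorder traversal: [8, 30, 12, 14, 19, 44, 45]


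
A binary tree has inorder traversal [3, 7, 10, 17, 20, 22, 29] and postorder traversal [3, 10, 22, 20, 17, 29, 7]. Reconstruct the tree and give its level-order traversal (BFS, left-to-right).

Inorder:   [3, 7, 10, 17, 20, 22, 29]
Postorder: [3, 10, 22, 20, 17, 29, 7]
Algorithm: postorder visits root last, so walk postorder right-to-left;
each value is the root of the current inorder slice — split it at that
value, recurse on the right subtree first, then the left.
Recursive splits:
  root=7; inorder splits into left=[3], right=[10, 17, 20, 22, 29]
  root=29; inorder splits into left=[10, 17, 20, 22], right=[]
  root=17; inorder splits into left=[10], right=[20, 22]
  root=20; inorder splits into left=[], right=[22]
  root=22; inorder splits into left=[], right=[]
  root=10; inorder splits into left=[], right=[]
  root=3; inorder splits into left=[], right=[]
Reconstructed level-order: [7, 3, 29, 17, 10, 20, 22]


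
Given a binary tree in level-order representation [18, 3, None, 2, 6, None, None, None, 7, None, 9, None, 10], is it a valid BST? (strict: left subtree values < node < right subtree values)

Level-order array: [18, 3, None, 2, 6, None, None, None, 7, None, 9, None, 10]
Validate using subtree bounds (lo, hi): at each node, require lo < value < hi,
then recurse left with hi=value and right with lo=value.
Preorder trace (stopping at first violation):
  at node 18 with bounds (-inf, +inf): OK
  at node 3 with bounds (-inf, 18): OK
  at node 2 with bounds (-inf, 3): OK
  at node 6 with bounds (3, 18): OK
  at node 7 with bounds (6, 18): OK
  at node 9 with bounds (7, 18): OK
  at node 10 with bounds (9, 18): OK
No violation found at any node.
Result: Valid BST


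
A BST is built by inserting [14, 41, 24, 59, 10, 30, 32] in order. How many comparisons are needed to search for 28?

Search path for 28: 14 -> 41 -> 24 -> 30
Found: False
Comparisons: 4


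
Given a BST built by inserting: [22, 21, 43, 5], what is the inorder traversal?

Tree insertion order: [22, 21, 43, 5]
Tree (level-order array): [22, 21, 43, 5]
Inorder traversal: [5, 21, 22, 43]


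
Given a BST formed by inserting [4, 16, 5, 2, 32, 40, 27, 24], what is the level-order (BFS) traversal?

Tree insertion order: [4, 16, 5, 2, 32, 40, 27, 24]
Tree (level-order array): [4, 2, 16, None, None, 5, 32, None, None, 27, 40, 24]
BFS from the root, enqueuing left then right child of each popped node:
  queue [4] -> pop 4, enqueue [2, 16], visited so far: [4]
  queue [2, 16] -> pop 2, enqueue [none], visited so far: [4, 2]
  queue [16] -> pop 16, enqueue [5, 32], visited so far: [4, 2, 16]
  queue [5, 32] -> pop 5, enqueue [none], visited so far: [4, 2, 16, 5]
  queue [32] -> pop 32, enqueue [27, 40], visited so far: [4, 2, 16, 5, 32]
  queue [27, 40] -> pop 27, enqueue [24], visited so far: [4, 2, 16, 5, 32, 27]
  queue [40, 24] -> pop 40, enqueue [none], visited so far: [4, 2, 16, 5, 32, 27, 40]
  queue [24] -> pop 24, enqueue [none], visited so far: [4, 2, 16, 5, 32, 27, 40, 24]
Result: [4, 2, 16, 5, 32, 27, 40, 24]


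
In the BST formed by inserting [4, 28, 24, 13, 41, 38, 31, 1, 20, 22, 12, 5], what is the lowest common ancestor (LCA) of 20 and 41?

Tree insertion order: [4, 28, 24, 13, 41, 38, 31, 1, 20, 22, 12, 5]
Tree (level-order array): [4, 1, 28, None, None, 24, 41, 13, None, 38, None, 12, 20, 31, None, 5, None, None, 22]
In a BST, the LCA of p=20, q=41 is the first node v on the
root-to-leaf path with p <= v <= q (go left if both < v, right if both > v).
Walk from root:
  at 4: both 20 and 41 > 4, go right
  at 28: 20 <= 28 <= 41, this is the LCA
LCA = 28


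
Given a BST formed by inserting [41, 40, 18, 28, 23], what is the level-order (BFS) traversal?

Tree insertion order: [41, 40, 18, 28, 23]
Tree (level-order array): [41, 40, None, 18, None, None, 28, 23]
BFS from the root, enqueuing left then right child of each popped node:
  queue [41] -> pop 41, enqueue [40], visited so far: [41]
  queue [40] -> pop 40, enqueue [18], visited so far: [41, 40]
  queue [18] -> pop 18, enqueue [28], visited so far: [41, 40, 18]
  queue [28] -> pop 28, enqueue [23], visited so far: [41, 40, 18, 28]
  queue [23] -> pop 23, enqueue [none], visited so far: [41, 40, 18, 28, 23]
Result: [41, 40, 18, 28, 23]


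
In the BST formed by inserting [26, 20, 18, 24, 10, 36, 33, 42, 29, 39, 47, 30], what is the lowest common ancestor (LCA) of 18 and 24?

Tree insertion order: [26, 20, 18, 24, 10, 36, 33, 42, 29, 39, 47, 30]
Tree (level-order array): [26, 20, 36, 18, 24, 33, 42, 10, None, None, None, 29, None, 39, 47, None, None, None, 30]
In a BST, the LCA of p=18, q=24 is the first node v on the
root-to-leaf path with p <= v <= q (go left if both < v, right if both > v).
Walk from root:
  at 26: both 18 and 24 < 26, go left
  at 20: 18 <= 20 <= 24, this is the LCA
LCA = 20


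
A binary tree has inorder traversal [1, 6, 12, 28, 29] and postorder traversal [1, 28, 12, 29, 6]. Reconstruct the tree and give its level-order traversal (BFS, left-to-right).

Inorder:   [1, 6, 12, 28, 29]
Postorder: [1, 28, 12, 29, 6]
Algorithm: postorder visits root last, so walk postorder right-to-left;
each value is the root of the current inorder slice — split it at that
value, recurse on the right subtree first, then the left.
Recursive splits:
  root=6; inorder splits into left=[1], right=[12, 28, 29]
  root=29; inorder splits into left=[12, 28], right=[]
  root=12; inorder splits into left=[], right=[28]
  root=28; inorder splits into left=[], right=[]
  root=1; inorder splits into left=[], right=[]
Reconstructed level-order: [6, 1, 29, 12, 28]


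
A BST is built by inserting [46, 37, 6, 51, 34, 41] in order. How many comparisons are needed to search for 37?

Search path for 37: 46 -> 37
Found: True
Comparisons: 2


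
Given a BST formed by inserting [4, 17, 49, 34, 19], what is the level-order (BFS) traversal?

Tree insertion order: [4, 17, 49, 34, 19]
Tree (level-order array): [4, None, 17, None, 49, 34, None, 19]
BFS from the root, enqueuing left then right child of each popped node:
  queue [4] -> pop 4, enqueue [17], visited so far: [4]
  queue [17] -> pop 17, enqueue [49], visited so far: [4, 17]
  queue [49] -> pop 49, enqueue [34], visited so far: [4, 17, 49]
  queue [34] -> pop 34, enqueue [19], visited so far: [4, 17, 49, 34]
  queue [19] -> pop 19, enqueue [none], visited so far: [4, 17, 49, 34, 19]
Result: [4, 17, 49, 34, 19]


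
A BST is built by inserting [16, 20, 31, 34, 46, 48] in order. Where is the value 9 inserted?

Starting tree (level order): [16, None, 20, None, 31, None, 34, None, 46, None, 48]
Insertion path: 16
Result: insert 9 as left child of 16
Final tree (level order): [16, 9, 20, None, None, None, 31, None, 34, None, 46, None, 48]


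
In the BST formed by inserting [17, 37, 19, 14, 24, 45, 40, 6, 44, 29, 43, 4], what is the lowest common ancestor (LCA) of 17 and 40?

Tree insertion order: [17, 37, 19, 14, 24, 45, 40, 6, 44, 29, 43, 4]
Tree (level-order array): [17, 14, 37, 6, None, 19, 45, 4, None, None, 24, 40, None, None, None, None, 29, None, 44, None, None, 43]
In a BST, the LCA of p=17, q=40 is the first node v on the
root-to-leaf path with p <= v <= q (go left if both < v, right if both > v).
Walk from root:
  at 17: 17 <= 17 <= 40, this is the LCA
LCA = 17


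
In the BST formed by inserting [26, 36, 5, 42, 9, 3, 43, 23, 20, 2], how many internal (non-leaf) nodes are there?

Tree built from: [26, 36, 5, 42, 9, 3, 43, 23, 20, 2]
Tree (level-order array): [26, 5, 36, 3, 9, None, 42, 2, None, None, 23, None, 43, None, None, 20]
Rule: An internal node has at least one child.
Per-node child counts:
  node 26: 2 child(ren)
  node 5: 2 child(ren)
  node 3: 1 child(ren)
  node 2: 0 child(ren)
  node 9: 1 child(ren)
  node 23: 1 child(ren)
  node 20: 0 child(ren)
  node 36: 1 child(ren)
  node 42: 1 child(ren)
  node 43: 0 child(ren)
Matching nodes: [26, 5, 3, 9, 23, 36, 42]
Count of internal (non-leaf) nodes: 7


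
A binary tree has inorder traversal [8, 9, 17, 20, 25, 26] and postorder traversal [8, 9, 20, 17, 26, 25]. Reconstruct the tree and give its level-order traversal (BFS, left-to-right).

Inorder:   [8, 9, 17, 20, 25, 26]
Postorder: [8, 9, 20, 17, 26, 25]
Algorithm: postorder visits root last, so walk postorder right-to-left;
each value is the root of the current inorder slice — split it at that
value, recurse on the right subtree first, then the left.
Recursive splits:
  root=25; inorder splits into left=[8, 9, 17, 20], right=[26]
  root=26; inorder splits into left=[], right=[]
  root=17; inorder splits into left=[8, 9], right=[20]
  root=20; inorder splits into left=[], right=[]
  root=9; inorder splits into left=[8], right=[]
  root=8; inorder splits into left=[], right=[]
Reconstructed level-order: [25, 17, 26, 9, 20, 8]


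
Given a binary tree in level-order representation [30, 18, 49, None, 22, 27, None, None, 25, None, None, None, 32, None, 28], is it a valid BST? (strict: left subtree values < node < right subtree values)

Level-order array: [30, 18, 49, None, 22, 27, None, None, 25, None, None, None, 32, None, 28]
Validate using subtree bounds (lo, hi): at each node, require lo < value < hi,
then recurse left with hi=value and right with lo=value.
Preorder trace (stopping at first violation):
  at node 30 with bounds (-inf, +inf): OK
  at node 18 with bounds (-inf, 30): OK
  at node 22 with bounds (18, 30): OK
  at node 25 with bounds (22, 30): OK
  at node 32 with bounds (25, 30): VIOLATION
Node 32 violates its bound: not (25 < 32 < 30).
Result: Not a valid BST


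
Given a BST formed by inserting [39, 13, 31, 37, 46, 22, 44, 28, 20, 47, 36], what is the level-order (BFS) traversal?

Tree insertion order: [39, 13, 31, 37, 46, 22, 44, 28, 20, 47, 36]
Tree (level-order array): [39, 13, 46, None, 31, 44, 47, 22, 37, None, None, None, None, 20, 28, 36]
BFS from the root, enqueuing left then right child of each popped node:
  queue [39] -> pop 39, enqueue [13, 46], visited so far: [39]
  queue [13, 46] -> pop 13, enqueue [31], visited so far: [39, 13]
  queue [46, 31] -> pop 46, enqueue [44, 47], visited so far: [39, 13, 46]
  queue [31, 44, 47] -> pop 31, enqueue [22, 37], visited so far: [39, 13, 46, 31]
  queue [44, 47, 22, 37] -> pop 44, enqueue [none], visited so far: [39, 13, 46, 31, 44]
  queue [47, 22, 37] -> pop 47, enqueue [none], visited so far: [39, 13, 46, 31, 44, 47]
  queue [22, 37] -> pop 22, enqueue [20, 28], visited so far: [39, 13, 46, 31, 44, 47, 22]
  queue [37, 20, 28] -> pop 37, enqueue [36], visited so far: [39, 13, 46, 31, 44, 47, 22, 37]
  queue [20, 28, 36] -> pop 20, enqueue [none], visited so far: [39, 13, 46, 31, 44, 47, 22, 37, 20]
  queue [28, 36] -> pop 28, enqueue [none], visited so far: [39, 13, 46, 31, 44, 47, 22, 37, 20, 28]
  queue [36] -> pop 36, enqueue [none], visited so far: [39, 13, 46, 31, 44, 47, 22, 37, 20, 28, 36]
Result: [39, 13, 46, 31, 44, 47, 22, 37, 20, 28, 36]


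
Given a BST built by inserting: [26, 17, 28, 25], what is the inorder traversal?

Tree insertion order: [26, 17, 28, 25]
Tree (level-order array): [26, 17, 28, None, 25]
Inorder traversal: [17, 25, 26, 28]


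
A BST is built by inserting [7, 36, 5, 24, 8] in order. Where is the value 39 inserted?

Starting tree (level order): [7, 5, 36, None, None, 24, None, 8]
Insertion path: 7 -> 36
Result: insert 39 as right child of 36
Final tree (level order): [7, 5, 36, None, None, 24, 39, 8]


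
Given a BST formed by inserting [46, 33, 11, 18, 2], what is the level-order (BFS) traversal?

Tree insertion order: [46, 33, 11, 18, 2]
Tree (level-order array): [46, 33, None, 11, None, 2, 18]
BFS from the root, enqueuing left then right child of each popped node:
  queue [46] -> pop 46, enqueue [33], visited so far: [46]
  queue [33] -> pop 33, enqueue [11], visited so far: [46, 33]
  queue [11] -> pop 11, enqueue [2, 18], visited so far: [46, 33, 11]
  queue [2, 18] -> pop 2, enqueue [none], visited so far: [46, 33, 11, 2]
  queue [18] -> pop 18, enqueue [none], visited so far: [46, 33, 11, 2, 18]
Result: [46, 33, 11, 2, 18]


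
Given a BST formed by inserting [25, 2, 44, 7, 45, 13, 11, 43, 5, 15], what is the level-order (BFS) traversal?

Tree insertion order: [25, 2, 44, 7, 45, 13, 11, 43, 5, 15]
Tree (level-order array): [25, 2, 44, None, 7, 43, 45, 5, 13, None, None, None, None, None, None, 11, 15]
BFS from the root, enqueuing left then right child of each popped node:
  queue [25] -> pop 25, enqueue [2, 44], visited so far: [25]
  queue [2, 44] -> pop 2, enqueue [7], visited so far: [25, 2]
  queue [44, 7] -> pop 44, enqueue [43, 45], visited so far: [25, 2, 44]
  queue [7, 43, 45] -> pop 7, enqueue [5, 13], visited so far: [25, 2, 44, 7]
  queue [43, 45, 5, 13] -> pop 43, enqueue [none], visited so far: [25, 2, 44, 7, 43]
  queue [45, 5, 13] -> pop 45, enqueue [none], visited so far: [25, 2, 44, 7, 43, 45]
  queue [5, 13] -> pop 5, enqueue [none], visited so far: [25, 2, 44, 7, 43, 45, 5]
  queue [13] -> pop 13, enqueue [11, 15], visited so far: [25, 2, 44, 7, 43, 45, 5, 13]
  queue [11, 15] -> pop 11, enqueue [none], visited so far: [25, 2, 44, 7, 43, 45, 5, 13, 11]
  queue [15] -> pop 15, enqueue [none], visited so far: [25, 2, 44, 7, 43, 45, 5, 13, 11, 15]
Result: [25, 2, 44, 7, 43, 45, 5, 13, 11, 15]


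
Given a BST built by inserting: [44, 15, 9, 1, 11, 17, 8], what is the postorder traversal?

Tree insertion order: [44, 15, 9, 1, 11, 17, 8]
Tree (level-order array): [44, 15, None, 9, 17, 1, 11, None, None, None, 8]
Postorder traversal: [8, 1, 11, 9, 17, 15, 44]


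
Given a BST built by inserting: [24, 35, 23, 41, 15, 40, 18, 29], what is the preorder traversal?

Tree insertion order: [24, 35, 23, 41, 15, 40, 18, 29]
Tree (level-order array): [24, 23, 35, 15, None, 29, 41, None, 18, None, None, 40]
Preorder traversal: [24, 23, 15, 18, 35, 29, 41, 40]


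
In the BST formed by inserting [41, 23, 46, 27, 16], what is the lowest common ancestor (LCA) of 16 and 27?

Tree insertion order: [41, 23, 46, 27, 16]
Tree (level-order array): [41, 23, 46, 16, 27]
In a BST, the LCA of p=16, q=27 is the first node v on the
root-to-leaf path with p <= v <= q (go left if both < v, right if both > v).
Walk from root:
  at 41: both 16 and 27 < 41, go left
  at 23: 16 <= 23 <= 27, this is the LCA
LCA = 23


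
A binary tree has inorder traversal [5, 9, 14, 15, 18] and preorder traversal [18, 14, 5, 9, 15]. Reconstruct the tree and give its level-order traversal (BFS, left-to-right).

Inorder:  [5, 9, 14, 15, 18]
Preorder: [18, 14, 5, 9, 15]
Algorithm: preorder visits root first, so consume preorder in order;
for each root, split the current inorder slice at that value into
left-subtree inorder and right-subtree inorder, then recurse.
Recursive splits:
  root=18; inorder splits into left=[5, 9, 14, 15], right=[]
  root=14; inorder splits into left=[5, 9], right=[15]
  root=5; inorder splits into left=[], right=[9]
  root=9; inorder splits into left=[], right=[]
  root=15; inorder splits into left=[], right=[]
Reconstructed level-order: [18, 14, 5, 15, 9]


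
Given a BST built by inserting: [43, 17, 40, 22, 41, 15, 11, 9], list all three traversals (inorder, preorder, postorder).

Tree insertion order: [43, 17, 40, 22, 41, 15, 11, 9]
Tree (level-order array): [43, 17, None, 15, 40, 11, None, 22, 41, 9]
Inorder (L, root, R): [9, 11, 15, 17, 22, 40, 41, 43]
Preorder (root, L, R): [43, 17, 15, 11, 9, 40, 22, 41]
Postorder (L, R, root): [9, 11, 15, 22, 41, 40, 17, 43]


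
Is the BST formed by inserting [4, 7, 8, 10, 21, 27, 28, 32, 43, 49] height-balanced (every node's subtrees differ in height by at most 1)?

Tree (level-order array): [4, None, 7, None, 8, None, 10, None, 21, None, 27, None, 28, None, 32, None, 43, None, 49]
Definition: a tree is height-balanced if, at every node, |h(left) - h(right)| <= 1 (empty subtree has height -1).
Bottom-up per-node check:
  node 49: h_left=-1, h_right=-1, diff=0 [OK], height=0
  node 43: h_left=-1, h_right=0, diff=1 [OK], height=1
  node 32: h_left=-1, h_right=1, diff=2 [FAIL (|-1-1|=2 > 1)], height=2
  node 28: h_left=-1, h_right=2, diff=3 [FAIL (|-1-2|=3 > 1)], height=3
  node 27: h_left=-1, h_right=3, diff=4 [FAIL (|-1-3|=4 > 1)], height=4
  node 21: h_left=-1, h_right=4, diff=5 [FAIL (|-1-4|=5 > 1)], height=5
  node 10: h_left=-1, h_right=5, diff=6 [FAIL (|-1-5|=6 > 1)], height=6
  node 8: h_left=-1, h_right=6, diff=7 [FAIL (|-1-6|=7 > 1)], height=7
  node 7: h_left=-1, h_right=7, diff=8 [FAIL (|-1-7|=8 > 1)], height=8
  node 4: h_left=-1, h_right=8, diff=9 [FAIL (|-1-8|=9 > 1)], height=9
Node 32 violates the condition: |-1 - 1| = 2 > 1.
Result: Not balanced


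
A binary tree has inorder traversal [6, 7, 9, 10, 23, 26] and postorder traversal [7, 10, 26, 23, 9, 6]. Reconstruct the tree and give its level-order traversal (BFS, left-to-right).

Inorder:   [6, 7, 9, 10, 23, 26]
Postorder: [7, 10, 26, 23, 9, 6]
Algorithm: postorder visits root last, so walk postorder right-to-left;
each value is the root of the current inorder slice — split it at that
value, recurse on the right subtree first, then the left.
Recursive splits:
  root=6; inorder splits into left=[], right=[7, 9, 10, 23, 26]
  root=9; inorder splits into left=[7], right=[10, 23, 26]
  root=23; inorder splits into left=[10], right=[26]
  root=26; inorder splits into left=[], right=[]
  root=10; inorder splits into left=[], right=[]
  root=7; inorder splits into left=[], right=[]
Reconstructed level-order: [6, 9, 7, 23, 10, 26]


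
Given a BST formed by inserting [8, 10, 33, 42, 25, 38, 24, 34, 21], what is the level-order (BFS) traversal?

Tree insertion order: [8, 10, 33, 42, 25, 38, 24, 34, 21]
Tree (level-order array): [8, None, 10, None, 33, 25, 42, 24, None, 38, None, 21, None, 34]
BFS from the root, enqueuing left then right child of each popped node:
  queue [8] -> pop 8, enqueue [10], visited so far: [8]
  queue [10] -> pop 10, enqueue [33], visited so far: [8, 10]
  queue [33] -> pop 33, enqueue [25, 42], visited so far: [8, 10, 33]
  queue [25, 42] -> pop 25, enqueue [24], visited so far: [8, 10, 33, 25]
  queue [42, 24] -> pop 42, enqueue [38], visited so far: [8, 10, 33, 25, 42]
  queue [24, 38] -> pop 24, enqueue [21], visited so far: [8, 10, 33, 25, 42, 24]
  queue [38, 21] -> pop 38, enqueue [34], visited so far: [8, 10, 33, 25, 42, 24, 38]
  queue [21, 34] -> pop 21, enqueue [none], visited so far: [8, 10, 33, 25, 42, 24, 38, 21]
  queue [34] -> pop 34, enqueue [none], visited so far: [8, 10, 33, 25, 42, 24, 38, 21, 34]
Result: [8, 10, 33, 25, 42, 24, 38, 21, 34]


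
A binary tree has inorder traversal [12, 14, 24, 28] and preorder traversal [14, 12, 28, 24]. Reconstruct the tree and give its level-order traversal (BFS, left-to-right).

Inorder:  [12, 14, 24, 28]
Preorder: [14, 12, 28, 24]
Algorithm: preorder visits root first, so consume preorder in order;
for each root, split the current inorder slice at that value into
left-subtree inorder and right-subtree inorder, then recurse.
Recursive splits:
  root=14; inorder splits into left=[12], right=[24, 28]
  root=12; inorder splits into left=[], right=[]
  root=28; inorder splits into left=[24], right=[]
  root=24; inorder splits into left=[], right=[]
Reconstructed level-order: [14, 12, 28, 24]


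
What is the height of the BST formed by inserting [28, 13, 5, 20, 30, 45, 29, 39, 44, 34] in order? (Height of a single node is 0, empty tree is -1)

Insertion order: [28, 13, 5, 20, 30, 45, 29, 39, 44, 34]
Tree (level-order array): [28, 13, 30, 5, 20, 29, 45, None, None, None, None, None, None, 39, None, 34, 44]
Compute height bottom-up (empty subtree = -1):
  height(5) = 1 + max(-1, -1) = 0
  height(20) = 1 + max(-1, -1) = 0
  height(13) = 1 + max(0, 0) = 1
  height(29) = 1 + max(-1, -1) = 0
  height(34) = 1 + max(-1, -1) = 0
  height(44) = 1 + max(-1, -1) = 0
  height(39) = 1 + max(0, 0) = 1
  height(45) = 1 + max(1, -1) = 2
  height(30) = 1 + max(0, 2) = 3
  height(28) = 1 + max(1, 3) = 4
Height = 4


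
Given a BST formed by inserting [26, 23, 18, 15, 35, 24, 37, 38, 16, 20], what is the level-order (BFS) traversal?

Tree insertion order: [26, 23, 18, 15, 35, 24, 37, 38, 16, 20]
Tree (level-order array): [26, 23, 35, 18, 24, None, 37, 15, 20, None, None, None, 38, None, 16]
BFS from the root, enqueuing left then right child of each popped node:
  queue [26] -> pop 26, enqueue [23, 35], visited so far: [26]
  queue [23, 35] -> pop 23, enqueue [18, 24], visited so far: [26, 23]
  queue [35, 18, 24] -> pop 35, enqueue [37], visited so far: [26, 23, 35]
  queue [18, 24, 37] -> pop 18, enqueue [15, 20], visited so far: [26, 23, 35, 18]
  queue [24, 37, 15, 20] -> pop 24, enqueue [none], visited so far: [26, 23, 35, 18, 24]
  queue [37, 15, 20] -> pop 37, enqueue [38], visited so far: [26, 23, 35, 18, 24, 37]
  queue [15, 20, 38] -> pop 15, enqueue [16], visited so far: [26, 23, 35, 18, 24, 37, 15]
  queue [20, 38, 16] -> pop 20, enqueue [none], visited so far: [26, 23, 35, 18, 24, 37, 15, 20]
  queue [38, 16] -> pop 38, enqueue [none], visited so far: [26, 23, 35, 18, 24, 37, 15, 20, 38]
  queue [16] -> pop 16, enqueue [none], visited so far: [26, 23, 35, 18, 24, 37, 15, 20, 38, 16]
Result: [26, 23, 35, 18, 24, 37, 15, 20, 38, 16]


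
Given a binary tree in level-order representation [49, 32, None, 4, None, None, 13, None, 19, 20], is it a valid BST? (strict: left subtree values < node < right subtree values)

Level-order array: [49, 32, None, 4, None, None, 13, None, 19, 20]
Validate using subtree bounds (lo, hi): at each node, require lo < value < hi,
then recurse left with hi=value and right with lo=value.
Preorder trace (stopping at first violation):
  at node 49 with bounds (-inf, +inf): OK
  at node 32 with bounds (-inf, 49): OK
  at node 4 with bounds (-inf, 32): OK
  at node 13 with bounds (4, 32): OK
  at node 19 with bounds (13, 32): OK
  at node 20 with bounds (13, 19): VIOLATION
Node 20 violates its bound: not (13 < 20 < 19).
Result: Not a valid BST


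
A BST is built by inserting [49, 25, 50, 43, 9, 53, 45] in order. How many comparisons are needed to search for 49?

Search path for 49: 49
Found: True
Comparisons: 1


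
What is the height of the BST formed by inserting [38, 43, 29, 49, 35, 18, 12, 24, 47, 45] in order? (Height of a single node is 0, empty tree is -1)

Insertion order: [38, 43, 29, 49, 35, 18, 12, 24, 47, 45]
Tree (level-order array): [38, 29, 43, 18, 35, None, 49, 12, 24, None, None, 47, None, None, None, None, None, 45]
Compute height bottom-up (empty subtree = -1):
  height(12) = 1 + max(-1, -1) = 0
  height(24) = 1 + max(-1, -1) = 0
  height(18) = 1 + max(0, 0) = 1
  height(35) = 1 + max(-1, -1) = 0
  height(29) = 1 + max(1, 0) = 2
  height(45) = 1 + max(-1, -1) = 0
  height(47) = 1 + max(0, -1) = 1
  height(49) = 1 + max(1, -1) = 2
  height(43) = 1 + max(-1, 2) = 3
  height(38) = 1 + max(2, 3) = 4
Height = 4


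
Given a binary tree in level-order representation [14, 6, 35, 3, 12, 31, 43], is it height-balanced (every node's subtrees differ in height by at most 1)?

Tree (level-order array): [14, 6, 35, 3, 12, 31, 43]
Definition: a tree is height-balanced if, at every node, |h(left) - h(right)| <= 1 (empty subtree has height -1).
Bottom-up per-node check:
  node 3: h_left=-1, h_right=-1, diff=0 [OK], height=0
  node 12: h_left=-1, h_right=-1, diff=0 [OK], height=0
  node 6: h_left=0, h_right=0, diff=0 [OK], height=1
  node 31: h_left=-1, h_right=-1, diff=0 [OK], height=0
  node 43: h_left=-1, h_right=-1, diff=0 [OK], height=0
  node 35: h_left=0, h_right=0, diff=0 [OK], height=1
  node 14: h_left=1, h_right=1, diff=0 [OK], height=2
All nodes satisfy the balance condition.
Result: Balanced


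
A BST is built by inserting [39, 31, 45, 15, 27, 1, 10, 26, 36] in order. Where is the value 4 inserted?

Starting tree (level order): [39, 31, 45, 15, 36, None, None, 1, 27, None, None, None, 10, 26]
Insertion path: 39 -> 31 -> 15 -> 1 -> 10
Result: insert 4 as left child of 10
Final tree (level order): [39, 31, 45, 15, 36, None, None, 1, 27, None, None, None, 10, 26, None, 4]


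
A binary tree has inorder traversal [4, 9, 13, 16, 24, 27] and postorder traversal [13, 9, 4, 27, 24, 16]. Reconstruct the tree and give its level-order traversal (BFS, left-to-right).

Inorder:   [4, 9, 13, 16, 24, 27]
Postorder: [13, 9, 4, 27, 24, 16]
Algorithm: postorder visits root last, so walk postorder right-to-left;
each value is the root of the current inorder slice — split it at that
value, recurse on the right subtree first, then the left.
Recursive splits:
  root=16; inorder splits into left=[4, 9, 13], right=[24, 27]
  root=24; inorder splits into left=[], right=[27]
  root=27; inorder splits into left=[], right=[]
  root=4; inorder splits into left=[], right=[9, 13]
  root=9; inorder splits into left=[], right=[13]
  root=13; inorder splits into left=[], right=[]
Reconstructed level-order: [16, 4, 24, 9, 27, 13]


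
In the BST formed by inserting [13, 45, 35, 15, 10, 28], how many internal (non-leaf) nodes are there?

Tree built from: [13, 45, 35, 15, 10, 28]
Tree (level-order array): [13, 10, 45, None, None, 35, None, 15, None, None, 28]
Rule: An internal node has at least one child.
Per-node child counts:
  node 13: 2 child(ren)
  node 10: 0 child(ren)
  node 45: 1 child(ren)
  node 35: 1 child(ren)
  node 15: 1 child(ren)
  node 28: 0 child(ren)
Matching nodes: [13, 45, 35, 15]
Count of internal (non-leaf) nodes: 4


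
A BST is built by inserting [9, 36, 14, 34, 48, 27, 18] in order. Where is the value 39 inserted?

Starting tree (level order): [9, None, 36, 14, 48, None, 34, None, None, 27, None, 18]
Insertion path: 9 -> 36 -> 48
Result: insert 39 as left child of 48
Final tree (level order): [9, None, 36, 14, 48, None, 34, 39, None, 27, None, None, None, 18]


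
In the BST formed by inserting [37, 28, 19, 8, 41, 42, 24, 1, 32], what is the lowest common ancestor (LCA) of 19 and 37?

Tree insertion order: [37, 28, 19, 8, 41, 42, 24, 1, 32]
Tree (level-order array): [37, 28, 41, 19, 32, None, 42, 8, 24, None, None, None, None, 1]
In a BST, the LCA of p=19, q=37 is the first node v on the
root-to-leaf path with p <= v <= q (go left if both < v, right if both > v).
Walk from root:
  at 37: 19 <= 37 <= 37, this is the LCA
LCA = 37


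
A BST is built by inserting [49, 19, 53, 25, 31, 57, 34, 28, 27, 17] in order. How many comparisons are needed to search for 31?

Search path for 31: 49 -> 19 -> 25 -> 31
Found: True
Comparisons: 4


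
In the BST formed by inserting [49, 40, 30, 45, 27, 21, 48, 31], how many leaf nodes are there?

Tree built from: [49, 40, 30, 45, 27, 21, 48, 31]
Tree (level-order array): [49, 40, None, 30, 45, 27, 31, None, 48, 21]
Rule: A leaf has 0 children.
Per-node child counts:
  node 49: 1 child(ren)
  node 40: 2 child(ren)
  node 30: 2 child(ren)
  node 27: 1 child(ren)
  node 21: 0 child(ren)
  node 31: 0 child(ren)
  node 45: 1 child(ren)
  node 48: 0 child(ren)
Matching nodes: [21, 31, 48]
Count of leaf nodes: 3


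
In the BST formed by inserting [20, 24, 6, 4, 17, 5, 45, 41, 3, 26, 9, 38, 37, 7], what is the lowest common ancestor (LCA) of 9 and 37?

Tree insertion order: [20, 24, 6, 4, 17, 5, 45, 41, 3, 26, 9, 38, 37, 7]
Tree (level-order array): [20, 6, 24, 4, 17, None, 45, 3, 5, 9, None, 41, None, None, None, None, None, 7, None, 26, None, None, None, None, 38, 37]
In a BST, the LCA of p=9, q=37 is the first node v on the
root-to-leaf path with p <= v <= q (go left if both < v, right if both > v).
Walk from root:
  at 20: 9 <= 20 <= 37, this is the LCA
LCA = 20


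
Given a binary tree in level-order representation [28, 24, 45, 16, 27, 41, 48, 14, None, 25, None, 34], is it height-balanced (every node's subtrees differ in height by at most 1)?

Tree (level-order array): [28, 24, 45, 16, 27, 41, 48, 14, None, 25, None, 34]
Definition: a tree is height-balanced if, at every node, |h(left) - h(right)| <= 1 (empty subtree has height -1).
Bottom-up per-node check:
  node 14: h_left=-1, h_right=-1, diff=0 [OK], height=0
  node 16: h_left=0, h_right=-1, diff=1 [OK], height=1
  node 25: h_left=-1, h_right=-1, diff=0 [OK], height=0
  node 27: h_left=0, h_right=-1, diff=1 [OK], height=1
  node 24: h_left=1, h_right=1, diff=0 [OK], height=2
  node 34: h_left=-1, h_right=-1, diff=0 [OK], height=0
  node 41: h_left=0, h_right=-1, diff=1 [OK], height=1
  node 48: h_left=-1, h_right=-1, diff=0 [OK], height=0
  node 45: h_left=1, h_right=0, diff=1 [OK], height=2
  node 28: h_left=2, h_right=2, diff=0 [OK], height=3
All nodes satisfy the balance condition.
Result: Balanced


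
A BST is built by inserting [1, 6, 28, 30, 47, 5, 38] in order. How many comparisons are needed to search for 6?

Search path for 6: 1 -> 6
Found: True
Comparisons: 2


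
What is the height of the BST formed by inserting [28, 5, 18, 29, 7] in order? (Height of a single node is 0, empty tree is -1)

Insertion order: [28, 5, 18, 29, 7]
Tree (level-order array): [28, 5, 29, None, 18, None, None, 7]
Compute height bottom-up (empty subtree = -1):
  height(7) = 1 + max(-1, -1) = 0
  height(18) = 1 + max(0, -1) = 1
  height(5) = 1 + max(-1, 1) = 2
  height(29) = 1 + max(-1, -1) = 0
  height(28) = 1 + max(2, 0) = 3
Height = 3


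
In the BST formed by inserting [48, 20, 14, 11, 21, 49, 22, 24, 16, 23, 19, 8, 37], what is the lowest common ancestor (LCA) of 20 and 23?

Tree insertion order: [48, 20, 14, 11, 21, 49, 22, 24, 16, 23, 19, 8, 37]
Tree (level-order array): [48, 20, 49, 14, 21, None, None, 11, 16, None, 22, 8, None, None, 19, None, 24, None, None, None, None, 23, 37]
In a BST, the LCA of p=20, q=23 is the first node v on the
root-to-leaf path with p <= v <= q (go left if both < v, right if both > v).
Walk from root:
  at 48: both 20 and 23 < 48, go left
  at 20: 20 <= 20 <= 23, this is the LCA
LCA = 20


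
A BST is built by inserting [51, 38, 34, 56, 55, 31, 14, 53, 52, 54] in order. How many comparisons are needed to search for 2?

Search path for 2: 51 -> 38 -> 34 -> 31 -> 14
Found: False
Comparisons: 5


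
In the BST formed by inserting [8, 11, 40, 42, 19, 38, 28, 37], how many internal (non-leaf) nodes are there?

Tree built from: [8, 11, 40, 42, 19, 38, 28, 37]
Tree (level-order array): [8, None, 11, None, 40, 19, 42, None, 38, None, None, 28, None, None, 37]
Rule: An internal node has at least one child.
Per-node child counts:
  node 8: 1 child(ren)
  node 11: 1 child(ren)
  node 40: 2 child(ren)
  node 19: 1 child(ren)
  node 38: 1 child(ren)
  node 28: 1 child(ren)
  node 37: 0 child(ren)
  node 42: 0 child(ren)
Matching nodes: [8, 11, 40, 19, 38, 28]
Count of internal (non-leaf) nodes: 6


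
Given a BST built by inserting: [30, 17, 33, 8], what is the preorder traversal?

Tree insertion order: [30, 17, 33, 8]
Tree (level-order array): [30, 17, 33, 8]
Preorder traversal: [30, 17, 8, 33]


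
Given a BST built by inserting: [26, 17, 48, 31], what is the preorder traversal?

Tree insertion order: [26, 17, 48, 31]
Tree (level-order array): [26, 17, 48, None, None, 31]
Preorder traversal: [26, 17, 48, 31]


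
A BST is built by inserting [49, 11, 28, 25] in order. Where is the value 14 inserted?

Starting tree (level order): [49, 11, None, None, 28, 25]
Insertion path: 49 -> 11 -> 28 -> 25
Result: insert 14 as left child of 25
Final tree (level order): [49, 11, None, None, 28, 25, None, 14]


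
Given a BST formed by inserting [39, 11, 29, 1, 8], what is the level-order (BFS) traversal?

Tree insertion order: [39, 11, 29, 1, 8]
Tree (level-order array): [39, 11, None, 1, 29, None, 8]
BFS from the root, enqueuing left then right child of each popped node:
  queue [39] -> pop 39, enqueue [11], visited so far: [39]
  queue [11] -> pop 11, enqueue [1, 29], visited so far: [39, 11]
  queue [1, 29] -> pop 1, enqueue [8], visited so far: [39, 11, 1]
  queue [29, 8] -> pop 29, enqueue [none], visited so far: [39, 11, 1, 29]
  queue [8] -> pop 8, enqueue [none], visited so far: [39, 11, 1, 29, 8]
Result: [39, 11, 1, 29, 8]


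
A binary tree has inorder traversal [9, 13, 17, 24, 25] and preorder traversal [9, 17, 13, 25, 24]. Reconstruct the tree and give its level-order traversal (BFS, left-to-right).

Inorder:  [9, 13, 17, 24, 25]
Preorder: [9, 17, 13, 25, 24]
Algorithm: preorder visits root first, so consume preorder in order;
for each root, split the current inorder slice at that value into
left-subtree inorder and right-subtree inorder, then recurse.
Recursive splits:
  root=9; inorder splits into left=[], right=[13, 17, 24, 25]
  root=17; inorder splits into left=[13], right=[24, 25]
  root=13; inorder splits into left=[], right=[]
  root=25; inorder splits into left=[24], right=[]
  root=24; inorder splits into left=[], right=[]
Reconstructed level-order: [9, 17, 13, 25, 24]


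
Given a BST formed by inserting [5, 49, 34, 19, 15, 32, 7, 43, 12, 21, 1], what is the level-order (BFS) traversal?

Tree insertion order: [5, 49, 34, 19, 15, 32, 7, 43, 12, 21, 1]
Tree (level-order array): [5, 1, 49, None, None, 34, None, 19, 43, 15, 32, None, None, 7, None, 21, None, None, 12]
BFS from the root, enqueuing left then right child of each popped node:
  queue [5] -> pop 5, enqueue [1, 49], visited so far: [5]
  queue [1, 49] -> pop 1, enqueue [none], visited so far: [5, 1]
  queue [49] -> pop 49, enqueue [34], visited so far: [5, 1, 49]
  queue [34] -> pop 34, enqueue [19, 43], visited so far: [5, 1, 49, 34]
  queue [19, 43] -> pop 19, enqueue [15, 32], visited so far: [5, 1, 49, 34, 19]
  queue [43, 15, 32] -> pop 43, enqueue [none], visited so far: [5, 1, 49, 34, 19, 43]
  queue [15, 32] -> pop 15, enqueue [7], visited so far: [5, 1, 49, 34, 19, 43, 15]
  queue [32, 7] -> pop 32, enqueue [21], visited so far: [5, 1, 49, 34, 19, 43, 15, 32]
  queue [7, 21] -> pop 7, enqueue [12], visited so far: [5, 1, 49, 34, 19, 43, 15, 32, 7]
  queue [21, 12] -> pop 21, enqueue [none], visited so far: [5, 1, 49, 34, 19, 43, 15, 32, 7, 21]
  queue [12] -> pop 12, enqueue [none], visited so far: [5, 1, 49, 34, 19, 43, 15, 32, 7, 21, 12]
Result: [5, 1, 49, 34, 19, 43, 15, 32, 7, 21, 12]


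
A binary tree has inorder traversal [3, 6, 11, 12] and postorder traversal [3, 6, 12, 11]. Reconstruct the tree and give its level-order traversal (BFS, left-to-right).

Inorder:   [3, 6, 11, 12]
Postorder: [3, 6, 12, 11]
Algorithm: postorder visits root last, so walk postorder right-to-left;
each value is the root of the current inorder slice — split it at that
value, recurse on the right subtree first, then the left.
Recursive splits:
  root=11; inorder splits into left=[3, 6], right=[12]
  root=12; inorder splits into left=[], right=[]
  root=6; inorder splits into left=[3], right=[]
  root=3; inorder splits into left=[], right=[]
Reconstructed level-order: [11, 6, 12, 3]


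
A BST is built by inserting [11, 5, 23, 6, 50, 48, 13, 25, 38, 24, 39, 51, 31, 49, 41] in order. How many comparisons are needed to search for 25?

Search path for 25: 11 -> 23 -> 50 -> 48 -> 25
Found: True
Comparisons: 5


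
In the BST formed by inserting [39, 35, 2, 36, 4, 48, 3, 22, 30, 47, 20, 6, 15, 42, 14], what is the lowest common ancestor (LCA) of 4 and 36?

Tree insertion order: [39, 35, 2, 36, 4, 48, 3, 22, 30, 47, 20, 6, 15, 42, 14]
Tree (level-order array): [39, 35, 48, 2, 36, 47, None, None, 4, None, None, 42, None, 3, 22, None, None, None, None, 20, 30, 6, None, None, None, None, 15, 14]
In a BST, the LCA of p=4, q=36 is the first node v on the
root-to-leaf path with p <= v <= q (go left if both < v, right if both > v).
Walk from root:
  at 39: both 4 and 36 < 39, go left
  at 35: 4 <= 35 <= 36, this is the LCA
LCA = 35
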